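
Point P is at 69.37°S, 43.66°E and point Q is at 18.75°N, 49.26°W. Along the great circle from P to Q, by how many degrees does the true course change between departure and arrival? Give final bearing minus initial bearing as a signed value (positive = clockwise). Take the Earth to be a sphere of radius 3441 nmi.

+64.1°

Initial bearing θ₁ = atan2(sin Δλ cos φ₂, cos φ₁ sin φ₂ − sin φ₁ cos φ₂ cos Δλ) = 274.12°
Final bearing θ₂ = (initial bearing from the destination back to the start) + 180° = 338.22°
Δθ = θ₂ − θ₁ = +64.1°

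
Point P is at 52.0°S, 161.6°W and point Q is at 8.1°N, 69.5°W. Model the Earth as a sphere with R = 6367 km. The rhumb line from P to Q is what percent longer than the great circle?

Great circle: σ = 1.7046 rad → d_gc = Rσ = 10852.9 km
Rhumb: Δφ = +1.0489, Δλ = +1.6074, Δψ = +1.2080, q = Δφ/Δψ = 0.8683 → d_rh = R√(Δφ²+q²Δλ²) = 11116.8 km
Excess = (11116.8 − 10852.9) / 10852.9 = 263.9 / 10852.9 = 2.43% ≈ 2.4%

2.4%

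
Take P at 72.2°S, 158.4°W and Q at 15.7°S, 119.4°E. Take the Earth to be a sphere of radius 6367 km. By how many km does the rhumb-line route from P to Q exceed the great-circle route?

Great circle: cos σ = sin φ₁ sin φ₂ + cos φ₁ cos φ₂ cos Δλ,  σ = 1.2686 rad → d_gc = 8077.4 km
Rhumb line: Δψ = +1.5766, q = Δφ/Δψ = 0.6255, d_rh = R√(Δφ²+q²Δλ²) = 8489.0 km
Excess = 8489.0 − 8077.4 = 411.6 ≈ 412 km

412 km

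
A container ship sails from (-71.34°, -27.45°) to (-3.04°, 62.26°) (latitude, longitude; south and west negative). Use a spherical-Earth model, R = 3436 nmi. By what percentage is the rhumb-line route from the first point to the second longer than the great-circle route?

5.2%

Great circle: σ = 1.5189 rad → d_gc = Rσ = 5219.0 nmi
Rhumb: Δφ = +1.1921, Δλ = +1.5657, Δψ = +1.7530, q = Δφ/Δψ = 0.6800 → d_rh = R√(Δφ²+q²Δλ²) = 5491.8 nmi
Excess = (5491.8 − 5219.0) / 5219.0 = 272.8 / 5219.0 = 5.23% ≈ 5.2%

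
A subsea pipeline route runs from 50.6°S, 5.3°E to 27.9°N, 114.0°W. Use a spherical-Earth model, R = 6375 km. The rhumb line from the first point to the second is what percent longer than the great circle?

2.2%

Great circle: σ = 2.2602 rad → d_gc = Rσ = 14409.0 km
Rhumb: Δφ = +1.3701, Δλ = -2.0822, Δψ = +1.5345, q = Δφ/Δψ = 0.8929 → d_rh = R√(Δφ²+q²Δλ²) = 14722.4 km
Excess = (14722.4 − 14409.0) / 14409.0 = 313.4 / 14409.0 = 2.18% ≈ 2.2%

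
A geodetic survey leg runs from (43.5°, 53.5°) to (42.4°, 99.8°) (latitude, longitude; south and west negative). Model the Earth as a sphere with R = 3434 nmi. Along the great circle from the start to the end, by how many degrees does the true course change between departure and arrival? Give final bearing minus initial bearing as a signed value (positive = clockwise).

Initial bearing θ₁ = atan2(sin Δλ cos φ₂, cos φ₁ sin φ₂ − sin φ₁ cos φ₂ cos Δλ) = 75.51°
Final bearing θ₂ = (initial bearing from the destination back to the start) + 180° = 108.00°
Δθ = θ₂ − θ₁ = +32.5°

+32.5°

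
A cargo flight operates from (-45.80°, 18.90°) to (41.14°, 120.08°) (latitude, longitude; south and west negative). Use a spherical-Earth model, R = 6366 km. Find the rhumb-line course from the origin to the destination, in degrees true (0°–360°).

46.3°

Δψ = ln[tan(π/4+φ₂/2)/tan(π/4+φ₁/2)] = +1.6904
Δλ = +1.7659 rad (taken the short way round)
course = atan2(Δλ, Δψ) = 46.25°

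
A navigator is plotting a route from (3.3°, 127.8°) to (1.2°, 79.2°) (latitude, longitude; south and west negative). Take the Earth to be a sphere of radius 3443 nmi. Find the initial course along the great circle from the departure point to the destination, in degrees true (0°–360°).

N = sin Δλ·cos φ₂ = -0.7499;  D = cos φ₁ sin φ₂ − sin φ₁ cos φ₂ cos Δλ = -0.0172
initial course = atan2(N, D) = 268.69°

268.7°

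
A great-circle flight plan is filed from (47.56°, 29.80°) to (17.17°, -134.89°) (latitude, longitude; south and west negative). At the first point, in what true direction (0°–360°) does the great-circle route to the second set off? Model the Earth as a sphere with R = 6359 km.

θ = atan2( sin Δλ·cos φ₂ ,  cos φ₁ sin φ₂ − sin φ₁ cos φ₂ cos Δλ )
  = atan2(-0.2523, +0.8793) = 343.99°

344.0°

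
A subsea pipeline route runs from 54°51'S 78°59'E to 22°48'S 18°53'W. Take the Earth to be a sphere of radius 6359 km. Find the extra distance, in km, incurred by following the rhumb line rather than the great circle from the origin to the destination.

Great circle: cos σ = sin φ₁ sin φ₂ + cos φ₁ cos φ₂ cos Δλ,  σ = 1.3241 rad → d_gc = 8419.9 km
Rhumb line: Δψ = +0.7408, q = Δφ/Δψ = 0.7551, d_rh = R√(Δφ²+q²Δλ²) = 8939.8 km
Excess = 8939.8 − 8419.9 = 519.9 ≈ 520 km

520 km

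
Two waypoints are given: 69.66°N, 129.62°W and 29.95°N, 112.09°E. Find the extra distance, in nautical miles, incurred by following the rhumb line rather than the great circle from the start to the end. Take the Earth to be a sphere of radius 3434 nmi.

Great circle: cos σ = sin φ₁ sin φ₂ + cos φ₁ cos φ₂ cos Δλ,  σ = 1.2394 rad → d_gc = 4256.05 nmi
Rhumb line: Δψ = -1.1699, q = Δφ/Δψ = 0.5924, d_rh = R√(Δφ²+q²Δλ²) = 4827.49 nmi
Excess = 4827.49 − 4256.05 = 571.44 ≈ 571 nmi

571 nmi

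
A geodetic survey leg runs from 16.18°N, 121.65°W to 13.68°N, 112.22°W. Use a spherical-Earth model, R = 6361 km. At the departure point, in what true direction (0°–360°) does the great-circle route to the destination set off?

104.1°

N = sin Δλ·cos φ₂ = +0.1592;  D = cos φ₁ sin φ₂ − sin φ₁ cos φ₂ cos Δλ = -0.0400
initial course = atan2(N, D) = 104.09°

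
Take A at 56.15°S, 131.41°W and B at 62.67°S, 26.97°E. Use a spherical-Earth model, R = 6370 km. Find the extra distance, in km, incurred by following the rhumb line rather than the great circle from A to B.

Great circle: cos σ = sin φ₁ sin φ₂ + cos φ₁ cos φ₂ cos Δλ,  σ = 1.0471 rad → d_gc = 6670.3 km
Rhumb line: Δψ = -0.2244, q = Δφ/Δψ = 0.5070, d_rh = R√(Δφ²+q²Δλ²) = 8957.5 km
Excess = 8957.5 − 6670.3 = 2287.2 ≈ 2287 km

2287 km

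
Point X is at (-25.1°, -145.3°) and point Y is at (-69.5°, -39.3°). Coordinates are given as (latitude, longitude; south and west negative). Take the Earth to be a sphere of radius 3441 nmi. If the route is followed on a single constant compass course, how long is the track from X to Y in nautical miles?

Δψ = ln[tan(π/4+φ₂/2)/tan(π/4+φ₁/2)] = -1.2574;  Δφ = -0.7749 rad,  Δλ = +1.8500 rad
q = Δφ/Δψ = 0.6163
d = R·√(Δφ² + q²Δλ²) = 3441·1.37859 = 4744 nmi

4744 nmi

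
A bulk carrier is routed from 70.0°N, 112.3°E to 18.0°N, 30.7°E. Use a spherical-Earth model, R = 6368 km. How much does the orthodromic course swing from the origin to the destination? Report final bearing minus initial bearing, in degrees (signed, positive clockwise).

At departure: θ₁ = atan2(sin Δλ cos φ₂, cos φ₁ sin φ₂ − sin φ₁ cos φ₂ cos Δλ) = 268.49°
At arrival: θ₂ = atan2(sin Δλ cos φ₁, −cos φ₂ sin φ₁ + sin φ₂ cos φ₁ cos Δλ) = 201.07°
Δθ = θ₂ − θ₁ = -67.4°

-67.4°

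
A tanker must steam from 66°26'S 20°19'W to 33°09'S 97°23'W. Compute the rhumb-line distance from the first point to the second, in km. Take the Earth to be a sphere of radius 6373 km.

6402 km

Rhumb course C = atan2(Δλ, Δψ) with Δψ = ln[tan(π/4+φ₂/2)/tan(π/4+φ₁/2)] = +0.9534, Δλ = -1.3451 → C = 305.33°
d = R·|Δφ| / |cos C| = 6373·0.58090 / 0.57830 = 6402 km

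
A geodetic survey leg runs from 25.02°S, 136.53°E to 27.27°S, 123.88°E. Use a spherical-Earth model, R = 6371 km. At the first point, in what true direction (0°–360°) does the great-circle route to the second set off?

N = sin Δλ·cos φ₂ = -0.1947;  D = cos φ₁ sin φ₂ − sin φ₁ cos φ₂ cos Δλ = -0.0484
initial course = atan2(N, D) = 256.04°

256.0°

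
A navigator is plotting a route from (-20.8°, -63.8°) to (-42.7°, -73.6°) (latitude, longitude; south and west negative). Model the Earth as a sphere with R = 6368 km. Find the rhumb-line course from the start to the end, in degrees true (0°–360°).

Δψ = ln[tan(π/4+φ₂/2)/tan(π/4+φ₁/2)] = -0.4544
Δλ = -0.1710 rad (taken the short way round)
course = atan2(Δλ, Δψ) = 200.63°

200.6°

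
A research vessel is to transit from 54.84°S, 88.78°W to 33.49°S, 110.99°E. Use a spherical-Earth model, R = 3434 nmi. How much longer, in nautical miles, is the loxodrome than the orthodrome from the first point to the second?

1495 nmi

Great circle: cos σ = sin φ₁ sin φ₂ + cos φ₁ cos φ₂ cos Δλ,  σ = 1.5716 rad → d_gc = 5397.0 nmi
Rhumb line: Δψ = +0.5284, q = Δφ/Δψ = 0.7052, d_rh = R√(Δφ²+q²Δλ²) = 6891.8 nmi
Excess = 6891.8 − 5397.0 = 1494.8 ≈ 1495 nmi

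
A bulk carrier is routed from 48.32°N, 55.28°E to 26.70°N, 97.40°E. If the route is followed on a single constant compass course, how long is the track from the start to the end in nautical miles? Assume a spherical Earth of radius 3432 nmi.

Rhumb course C = atan2(Δλ, Δψ) with Δψ = ln[tan(π/4+φ₂/2)/tan(π/4+φ₁/2)] = -0.4820, Δλ = +0.7351 → C = 123.25°
d = R·|Δφ| / |cos C| = 3432·0.37734 / 0.54831 = 2362 nmi

2362 nmi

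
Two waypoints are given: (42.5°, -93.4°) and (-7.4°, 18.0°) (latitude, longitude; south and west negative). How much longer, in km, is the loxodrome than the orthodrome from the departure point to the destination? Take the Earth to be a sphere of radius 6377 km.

Great circle: cos σ = sin φ₁ sin φ₂ + cos φ₁ cos φ₂ cos Δλ,  σ = 1.9324 rad → d_gc = 12323.0 km
Rhumb line: Δψ = -0.9505, q = Δφ/Δψ = 0.9163, d_rh = R√(Δφ²+q²Δλ²) = 12645.9 km
Excess = 12645.9 − 12323.0 = 322.9 ≈ 323 km

323 km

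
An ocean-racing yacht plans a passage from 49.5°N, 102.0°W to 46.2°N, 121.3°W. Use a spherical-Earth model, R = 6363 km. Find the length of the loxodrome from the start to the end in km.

Rhumb course C = atan2(Δλ, Δψ) with Δψ = ln[tan(π/4+φ₂/2)/tan(π/4+φ₁/2)] = -0.0859, Δλ = -0.3368 → C = 255.70°
d = R·|Δφ| / |cos C| = 6363·0.05760 / 0.24701 = 1484 km

1484 km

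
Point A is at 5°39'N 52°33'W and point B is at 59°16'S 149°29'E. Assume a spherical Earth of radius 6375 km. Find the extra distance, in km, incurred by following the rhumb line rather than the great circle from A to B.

Great circle: cos σ = sin φ₁ sin φ₂ + cos φ₁ cos φ₂ cos Δλ,  σ = 2.1604 rad → d_gc = 13772.6 km
Rhumb line: Δψ = -1.3904, q = Δφ/Δψ = 0.8149, d_rh = R√(Δφ²+q²Δλ²) = 16040.6 km
Excess = 16040.6 − 13772.6 = 2268.0 ≈ 2268 km

2268 km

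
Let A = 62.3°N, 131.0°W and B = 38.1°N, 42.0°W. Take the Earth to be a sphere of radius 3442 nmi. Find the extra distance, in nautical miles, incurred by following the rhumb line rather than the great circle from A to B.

234 nmi

Great circle: cos σ = sin φ₁ sin φ₂ + cos φ₁ cos φ₂ cos Δλ,  σ = 0.9852 rad → d_gc = 3391.0 nmi
Rhumb line: Δψ = -0.6800, q = Δφ/Δψ = 0.6211, d_rh = R√(Δφ²+q²Δλ²) = 3625.3 nmi
Excess = 3625.3 − 3391.0 = 234.3 ≈ 234 nmi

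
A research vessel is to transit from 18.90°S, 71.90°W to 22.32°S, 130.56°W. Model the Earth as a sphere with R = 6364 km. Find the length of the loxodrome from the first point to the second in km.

6109 km

Rhumb course C = atan2(Δλ, Δψ) with Δψ = ln[tan(π/4+φ₂/2)/tan(π/4+φ₁/2)] = -0.0638, Δλ = -1.0238 → C = 266.44°
d = R·|Δφ| / |cos C| = 6364·0.05969 / 0.06218 = 6109 km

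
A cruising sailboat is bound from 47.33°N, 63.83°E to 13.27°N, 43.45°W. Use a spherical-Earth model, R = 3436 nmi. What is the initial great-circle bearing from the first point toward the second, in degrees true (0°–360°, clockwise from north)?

N = sin Δλ·cos φ₂ = -0.9294;  D = cos φ₁ sin φ₂ − sin φ₁ cos φ₂ cos Δλ = +0.3682
initial course = atan2(N, D) = 291.61°

291.6°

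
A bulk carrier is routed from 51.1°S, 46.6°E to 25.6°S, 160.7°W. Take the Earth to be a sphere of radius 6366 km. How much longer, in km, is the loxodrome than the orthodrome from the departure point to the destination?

2290 km

Great circle: cos σ = sin φ₁ sin φ₂ + cos φ₁ cos φ₂ cos Δλ,  σ = 1.7386 rad → d_gc = 11067.6 km
Rhumb line: Δψ = +0.5784, q = Δφ/Δψ = 0.7694, d_rh = R√(Δφ²+q²Δλ²) = 13357.9 km
Excess = 13357.9 − 11067.6 = 2290.3 ≈ 2290 km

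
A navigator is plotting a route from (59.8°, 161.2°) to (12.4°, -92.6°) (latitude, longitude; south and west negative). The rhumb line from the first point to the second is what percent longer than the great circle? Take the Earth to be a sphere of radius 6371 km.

Great circle: σ = 1.5223 rad → d_gc = Rσ = 9698.3 km
Rhumb: Δφ = -0.8273, Δλ = +1.8535, Δψ = -1.0919, q = Δφ/Δψ = 0.7577 → d_rh = R√(Δφ²+q²Δλ²) = 10384.4 km
Excess = (10384.4 − 9698.3) / 9698.3 = 686.1 / 9698.3 = 7.07% ≈ 7.1%

7.1%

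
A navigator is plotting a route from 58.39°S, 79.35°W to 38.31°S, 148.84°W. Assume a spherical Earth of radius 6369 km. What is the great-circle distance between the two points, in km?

5311 km

cos σ = sin φ₁ sin φ₂ + cos φ₁ cos φ₂ cos Δλ
      = sin(-58.39°)sin(-38.31°) + cos(-58.39°)cos(-38.31°)cos(-69.49°) = 0.6720
σ = 47.775° → d = Rσ = 6369·0.83384 = 5311 km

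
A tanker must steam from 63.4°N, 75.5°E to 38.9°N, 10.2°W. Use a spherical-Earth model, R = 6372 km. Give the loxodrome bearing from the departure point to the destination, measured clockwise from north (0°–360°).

244.8°

Δψ = ln[tan(π/4+φ₂/2)/tan(π/4+φ₁/2)] = -0.7042
Δλ = -1.4957 rad (taken the short way round)
course = atan2(Δλ, Δψ) = 244.79°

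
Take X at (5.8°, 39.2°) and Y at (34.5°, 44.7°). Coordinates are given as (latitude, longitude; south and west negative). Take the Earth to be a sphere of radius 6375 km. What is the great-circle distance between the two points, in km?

cos σ = sin φ₁ sin φ₂ + cos φ₁ cos φ₂ cos Δλ
      = sin(5.80°)sin(34.50°) + cos(5.80°)cos(34.50°)cos(5.50°) = 0.8734
σ = 29.147° → d = Rσ = 6375·0.50871 = 3243 km

3243 km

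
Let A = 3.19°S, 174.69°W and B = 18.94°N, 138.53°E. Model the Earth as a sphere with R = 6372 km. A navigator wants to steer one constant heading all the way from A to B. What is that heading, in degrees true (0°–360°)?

Δψ = ln[tan(π/4+φ₂/2)/tan(π/4+φ₁/2)] = +0.3925
Δλ = -0.8165 rad (taken the short way round)
course = atan2(Δλ, Δψ) = 295.67°

295.7°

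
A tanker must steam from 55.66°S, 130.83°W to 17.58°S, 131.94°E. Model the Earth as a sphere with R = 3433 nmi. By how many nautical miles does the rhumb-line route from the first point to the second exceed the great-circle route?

269 nmi

Great circle: cos σ = sin φ₁ sin φ₂ + cos φ₁ cos φ₂ cos Δλ,  σ = 1.3881 rad → d_gc = 4765.23 nmi
Rhumb line: Δψ = +0.8627, q = Δφ/Δψ = 0.7704, d_rh = R√(Δφ²+q²Δλ²) = 5034.69 nmi
Excess = 5034.69 − 4765.23 = 269.46 ≈ 269 nmi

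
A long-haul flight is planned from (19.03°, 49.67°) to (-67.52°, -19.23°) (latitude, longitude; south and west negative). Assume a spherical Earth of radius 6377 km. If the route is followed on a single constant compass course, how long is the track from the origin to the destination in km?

Rhumb course C = atan2(Δλ, Δψ) with Δψ = ln[tan(π/4+φ₂/2)/tan(π/4+φ₁/2)] = -1.9542, Δλ = -1.2025 → C = 211.61°
d = R·|Δφ| / |cos C| = 6377·1.51058 / 0.85167 = 11311 km

11311 km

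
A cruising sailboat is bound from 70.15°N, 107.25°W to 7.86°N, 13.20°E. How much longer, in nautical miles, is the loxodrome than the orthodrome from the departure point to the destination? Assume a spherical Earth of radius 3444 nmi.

615 nmi

Great circle: cos σ = sin φ₁ sin φ₂ + cos φ₁ cos φ₂ cos Δλ,  σ = 1.6126 rad → d_gc = 5554.0 nmi
Rhumb line: Δψ = -1.6055, q = Δφ/Δψ = 0.6772, d_rh = R√(Δφ²+q²Δλ²) = 6168.9 nmi
Excess = 6168.9 − 5554.0 = 614.9 ≈ 615 nmi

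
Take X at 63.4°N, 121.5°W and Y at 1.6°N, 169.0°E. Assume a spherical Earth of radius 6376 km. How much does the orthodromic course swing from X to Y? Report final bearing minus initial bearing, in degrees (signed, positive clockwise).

-47.0°

At departure: θ₁ = atan2(sin Δλ cos φ₂, cos φ₁ sin φ₂ − sin φ₁ cos φ₂ cos Δλ) = 252.21°
At arrival: θ₂ = atan2(sin Δλ cos φ₁, −cos φ₂ sin φ₁ + sin φ₂ cos φ₁ cos Δλ) = 205.25°
Δθ = θ₂ − θ₁ = -47.0°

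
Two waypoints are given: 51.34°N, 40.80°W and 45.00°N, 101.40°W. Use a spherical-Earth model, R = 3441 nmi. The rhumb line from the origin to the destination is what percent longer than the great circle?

Great circle: σ = 0.6935 rad → d_gc = Rσ = 2386.4 nmi
Rhumb: Δφ = -0.1107, Δλ = -1.0577, Δψ = -0.1662, q = Δφ/Δψ = 0.6657 → d_rh = R√(Δφ²+q²Δλ²) = 2452.6 nmi
Excess = (2452.6 − 2386.4) / 2386.4 = 66.2 / 2386.4 = 2.77% ≈ 2.8%

2.8%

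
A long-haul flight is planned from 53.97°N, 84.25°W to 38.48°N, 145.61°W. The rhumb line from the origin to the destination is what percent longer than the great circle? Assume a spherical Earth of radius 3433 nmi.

Great circle: σ = 0.7613 rad → d_gc = Rσ = 2613.7 nmi
Rhumb: Δφ = -0.2704, Δλ = -1.0709, Δψ = -0.3946, q = Δφ/Δψ = 0.6851 → d_rh = R√(Δφ²+q²Δλ²) = 2684.2 nmi
Excess = (2684.2 − 2613.7) / 2613.7 = 70.5 / 2613.7 = 2.70% ≈ 2.7%

2.7%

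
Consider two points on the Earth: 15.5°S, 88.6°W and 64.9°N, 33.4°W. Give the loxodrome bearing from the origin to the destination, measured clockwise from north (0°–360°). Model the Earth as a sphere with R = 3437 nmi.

28.5°

Meridional parts: M(φ₁)=-0.2739, M(φ₂)=+1.5023 → ΔM = +1.7762;  Δλ = +0.9634 rad
tan C = Δλ / ΔM = +0.5424 → C = 28.48°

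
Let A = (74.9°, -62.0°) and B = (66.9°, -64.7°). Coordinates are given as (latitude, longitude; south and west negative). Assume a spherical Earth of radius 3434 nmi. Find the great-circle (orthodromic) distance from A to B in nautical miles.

cos σ = sin φ₁ sin φ₂ + cos φ₁ cos φ₂ cos Δλ
      = sin(74.90°)sin(66.90°) + cos(74.90°)cos(66.90°)cos(-2.70°) = 0.9902
σ = 8.047° → d = Rσ = 3434·0.14044 = 482 nmi

482 nmi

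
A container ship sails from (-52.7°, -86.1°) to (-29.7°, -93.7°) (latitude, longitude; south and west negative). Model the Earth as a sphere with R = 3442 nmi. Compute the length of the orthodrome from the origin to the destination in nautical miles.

Haversine: a = sin²(Δφ/2)+cos φ₁ cos φ₂ sin²(Δλ/2) = 0.04206;  σ = 2·atan2(√a,√(1−a))
σ = 23.669° → d = Rσ = 3442·0.41310 = 1422 nmi

1422 nmi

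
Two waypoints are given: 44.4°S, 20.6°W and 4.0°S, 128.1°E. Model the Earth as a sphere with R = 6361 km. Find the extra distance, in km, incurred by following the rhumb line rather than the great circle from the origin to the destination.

Great circle: cos σ = sin φ₁ sin φ₂ + cos φ₁ cos φ₂ cos Δλ,  σ = 2.1654 rad → d_gc = 13774.2 km
Rhumb line: Δψ = +0.7968, q = Δφ/Δψ = 0.8850, d_rh = R√(Δφ²+q²Δλ²) = 15282.6 km
Excess = 15282.6 − 13774.2 = 1508.4 ≈ 1508 km

1508 km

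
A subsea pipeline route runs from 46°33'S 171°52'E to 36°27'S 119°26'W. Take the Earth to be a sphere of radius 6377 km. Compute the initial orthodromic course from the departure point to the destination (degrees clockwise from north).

104.7°

N = sin Δλ·cos φ₂ = +0.7494;  D = cos φ₁ sin φ₂ − sin φ₁ cos φ₂ cos Δλ = -0.1965
initial course = atan2(N, D) = 104.69°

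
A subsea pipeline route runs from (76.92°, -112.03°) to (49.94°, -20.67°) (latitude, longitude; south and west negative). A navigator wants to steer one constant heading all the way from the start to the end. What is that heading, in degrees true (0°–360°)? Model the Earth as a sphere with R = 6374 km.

Meridional parts: M(φ₁)=+2.1659, M(φ₂)=+1.0091 → ΔM = -1.1569;  Δλ = +1.5945 rad
tan C = Δλ / ΔM = -1.3783 → C = 125.96°

126.0°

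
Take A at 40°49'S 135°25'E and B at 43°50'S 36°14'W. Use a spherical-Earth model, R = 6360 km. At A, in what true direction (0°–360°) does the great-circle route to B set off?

θ = atan2( sin Δλ·cos φ₂ ,  cos φ₁ sin φ₂ − sin φ₁ cos φ₂ cos Δλ )
  = atan2(-0.1048, -0.9906) = 186.04°

186.0°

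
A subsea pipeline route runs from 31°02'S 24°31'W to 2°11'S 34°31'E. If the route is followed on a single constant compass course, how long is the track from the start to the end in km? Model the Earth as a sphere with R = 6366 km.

Rhumb course C = atan2(Δλ, Δψ) with Δψ = ln[tan(π/4+φ₂/2)/tan(π/4+φ₁/2)] = +0.5321, Δλ = +1.0303 → C = 62.69°
d = R·|Δφ| / |cos C| = 6366·0.50353 / 0.45888 = 6985 km

6985 km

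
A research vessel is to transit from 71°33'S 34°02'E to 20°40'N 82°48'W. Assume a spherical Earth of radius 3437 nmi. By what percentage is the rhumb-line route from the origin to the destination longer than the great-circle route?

Great circle: σ = 2.0583 rad → d_gc = Rσ = 7074.5 nmi
Rhumb: Δφ = +1.6095, Δλ = -2.0391, Δψ = +2.1864, q = Δφ/Δψ = 0.7361 → d_rh = R√(Δφ²+q²Δλ²) = 7564.2 nmi
Excess = (7564.2 − 7074.5) / 7074.5 = 489.7 / 7074.5 = 6.92% ≈ 6.9%

6.9%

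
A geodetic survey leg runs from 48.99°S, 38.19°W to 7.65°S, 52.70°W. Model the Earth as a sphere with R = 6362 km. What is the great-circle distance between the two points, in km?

cos σ = sin φ₁ sin φ₂ + cos φ₁ cos φ₂ cos Δλ
      = sin(-48.99°)sin(-7.65°) + cos(-48.99°)cos(-7.65°)cos(-14.51°) = 0.7301
σ = 43.109° → d = Rσ = 6362·0.75239 = 4787 km

4787 km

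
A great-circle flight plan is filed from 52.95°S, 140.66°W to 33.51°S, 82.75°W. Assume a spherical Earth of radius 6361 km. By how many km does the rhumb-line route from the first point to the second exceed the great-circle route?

108 km

Great circle: cos σ = sin φ₁ sin φ₂ + cos φ₁ cos φ₂ cos Δλ,  σ = 0.7848 rad → d_gc = 4992.3 km
Rhumb line: Δψ = +0.4720, q = Δφ/Δψ = 0.7188, d_rh = R√(Δφ²+q²Δλ²) = 5100.6 km
Excess = 5100.6 − 4992.3 = 108.3 ≈ 108 km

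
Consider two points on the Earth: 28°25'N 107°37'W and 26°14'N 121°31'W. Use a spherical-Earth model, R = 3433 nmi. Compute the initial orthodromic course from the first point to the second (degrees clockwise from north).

θ = atan2( sin Δλ·cos φ₂ ,  cos φ₁ sin φ₂ − sin φ₁ cos φ₂ cos Δλ )
  = atan2(-0.2155, -0.0256) = 263.23°

263.2°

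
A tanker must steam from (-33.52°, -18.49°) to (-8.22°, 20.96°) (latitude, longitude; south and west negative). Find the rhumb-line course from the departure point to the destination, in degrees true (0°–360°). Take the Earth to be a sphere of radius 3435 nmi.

Meridional parts: M(φ₁)=-0.6216, M(φ₂)=-0.1440 → ΔM = +0.4776;  Δλ = +0.6885 rad
tan C = Δλ / ΔM = +1.4416 → C = 55.25°

55.3°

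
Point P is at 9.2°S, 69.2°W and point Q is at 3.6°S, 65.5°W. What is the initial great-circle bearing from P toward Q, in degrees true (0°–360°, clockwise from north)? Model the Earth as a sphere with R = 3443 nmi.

N = sin Δλ·cos φ₂ = +0.0644;  D = cos φ₁ sin φ₂ − sin φ₁ cos φ₂ cos Δλ = +0.0973
initial course = atan2(N, D) = 33.51°

33.5°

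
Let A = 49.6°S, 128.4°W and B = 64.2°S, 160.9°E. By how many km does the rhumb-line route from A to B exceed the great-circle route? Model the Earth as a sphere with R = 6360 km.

Great circle: cos σ = sin φ₁ sin φ₂ + cos φ₁ cos φ₂ cos Δλ,  σ = 0.6780 rad → d_gc = 4311.77 km
Rhumb line: Δψ = -0.4740, q = Δφ/Δψ = 0.5376, d_rh = R√(Δφ²+q²Δλ²) = 4519.26 km
Excess = 4519.26 − 4311.77 = 207.49 ≈ 207 km

207 km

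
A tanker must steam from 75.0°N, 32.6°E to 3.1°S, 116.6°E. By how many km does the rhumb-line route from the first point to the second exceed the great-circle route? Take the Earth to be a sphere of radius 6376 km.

454 km

Great circle: cos σ = sin φ₁ sin φ₂ + cos φ₁ cos φ₂ cos Δλ,  σ = 1.5960 rad → d_gc = 10176.2 km
Rhumb line: Δψ = -2.0817, q = Δφ/Δψ = 0.6548, d_rh = R√(Δφ²+q²Δλ²) = 10630.2 km
Excess = 10630.2 − 10176.2 = 454.0 ≈ 454 km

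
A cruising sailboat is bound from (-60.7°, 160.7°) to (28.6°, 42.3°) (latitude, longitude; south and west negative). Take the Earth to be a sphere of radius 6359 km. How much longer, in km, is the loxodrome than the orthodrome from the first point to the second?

546 km

Great circle: cos σ = sin φ₁ sin φ₂ + cos φ₁ cos φ₂ cos Δλ,  σ = 2.2419 rad → d_gc = 14255.9 km
Rhumb line: Δψ = +1.8629, q = Δφ/Δψ = 0.8366, d_rh = R√(Δφ²+q²Δλ²) = 14801.7 km
Excess = 14801.7 − 14255.9 = 545.8 ≈ 546 km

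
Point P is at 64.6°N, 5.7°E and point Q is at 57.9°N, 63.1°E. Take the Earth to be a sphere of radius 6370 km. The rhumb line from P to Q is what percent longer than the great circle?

Great circle: σ = 0.4777 rad → d_gc = Rσ = 3043.2 km
Rhumb: Δφ = -0.1169, Δλ = +1.0018, Δψ = -0.2442, q = Δφ/Δψ = 0.4789 → d_rh = R√(Δφ²+q²Δλ²) = 3145.5 km
Excess = (3145.5 − 3043.2) / 3043.2 = 102.3 / 3043.2 = 3.36% ≈ 3.4%

3.4%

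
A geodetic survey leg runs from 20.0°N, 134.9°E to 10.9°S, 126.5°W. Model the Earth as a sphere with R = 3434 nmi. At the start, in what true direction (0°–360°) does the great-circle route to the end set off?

97.5°

N = sin Δλ·cos φ₂ = +0.9709;  D = cos φ₁ sin φ₂ − sin φ₁ cos φ₂ cos Δλ = -0.1275
initial course = atan2(N, D) = 97.48°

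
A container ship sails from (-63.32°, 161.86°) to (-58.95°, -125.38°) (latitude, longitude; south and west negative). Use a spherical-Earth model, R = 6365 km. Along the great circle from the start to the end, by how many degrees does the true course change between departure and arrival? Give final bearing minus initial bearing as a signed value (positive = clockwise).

At departure: θ₁ = atan2(sin Δλ cos φ₂, cos φ₁ sin φ₂ − sin φ₁ cos φ₂ cos Δλ) = 116.73°
At arrival: θ₂ = atan2(sin Δλ cos φ₁, −cos φ₂ sin φ₁ + sin φ₂ cos φ₁ cos Δλ) = 51.03°
Δθ = θ₂ − θ₁ = -65.7°

-65.7°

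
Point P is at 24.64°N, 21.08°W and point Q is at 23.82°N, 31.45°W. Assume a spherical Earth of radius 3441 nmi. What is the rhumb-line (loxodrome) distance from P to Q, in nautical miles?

Δψ = ln[tan(π/4+φ₂/2)/tan(π/4+φ₁/2)] = -0.0157;  Δφ = -0.0143 rad,  Δλ = -0.1810 rad
q = Δφ/Δψ = 0.9119
d = R·√(Δφ² + q²Δλ²) = 3441·0.16566 = 570 nmi

570 nmi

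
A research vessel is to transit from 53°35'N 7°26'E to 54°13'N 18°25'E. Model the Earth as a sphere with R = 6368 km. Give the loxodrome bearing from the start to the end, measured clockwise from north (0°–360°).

Δψ = ln[tan(π/4+φ₂/2)/tan(π/4+φ₁/2)] = +0.0188
Δλ = +0.1917 rad (taken the short way round)
course = atan2(Δλ, Δψ) = 84.41°

84.4°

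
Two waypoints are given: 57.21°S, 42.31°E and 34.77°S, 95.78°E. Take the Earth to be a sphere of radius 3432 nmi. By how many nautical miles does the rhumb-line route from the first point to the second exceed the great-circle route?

51 nmi

Great circle: cos σ = sin φ₁ sin φ₂ + cos φ₁ cos φ₂ cos Δλ,  σ = 0.7314 rad → d_gc = 2510.3 nmi
Rhumb line: Δψ = +0.5755, q = Δφ/Δψ = 0.6806, d_rh = R√(Δφ²+q²Δλ²) = 2560.9 nmi
Excess = 2560.9 − 2510.3 = 50.6 ≈ 51 nmi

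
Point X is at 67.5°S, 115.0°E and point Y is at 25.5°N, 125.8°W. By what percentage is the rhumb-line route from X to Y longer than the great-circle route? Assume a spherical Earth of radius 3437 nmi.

Great circle: σ = 2.1727 rad → d_gc = Rσ = 7467.7 nmi
Rhumb: Δφ = +1.6232, Δλ = +2.0804, Δψ = +2.0754, q = Δφ/Δψ = 0.7821 → d_rh = R√(Δφ²+q²Δλ²) = 7899.1 nmi
Excess = (7899.1 − 7467.7) / 7467.7 = 431.4 / 7467.7 = 5.78% ≈ 5.8%

5.8%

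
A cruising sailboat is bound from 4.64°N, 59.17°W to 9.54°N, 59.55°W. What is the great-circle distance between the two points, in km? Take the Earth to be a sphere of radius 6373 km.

Haversine: a = sin²(Δφ/2)+cos φ₁ cos φ₂ sin²(Δλ/2) = 0.00184;  σ = 2·atan2(√a,√(1−a))
σ = 4.914° → d = Rσ = 6373·0.08577 = 547 km

547 km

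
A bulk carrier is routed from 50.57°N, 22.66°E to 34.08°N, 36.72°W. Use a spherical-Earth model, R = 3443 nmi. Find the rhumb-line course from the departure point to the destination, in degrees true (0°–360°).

249.2°

Meridional parts: M(φ₁)=+1.0263, M(φ₂)=+0.6333 → ΔM = -0.3929;  Δλ = -1.0364 rad
tan C = Δλ / ΔM = +2.6377 → C = 249.24°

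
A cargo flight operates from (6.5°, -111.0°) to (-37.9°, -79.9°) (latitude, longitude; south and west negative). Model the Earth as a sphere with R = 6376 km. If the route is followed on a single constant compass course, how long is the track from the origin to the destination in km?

5905 km

Rhumb course C = atan2(Δλ, Δψ) with Δψ = ln[tan(π/4+φ₂/2)/tan(π/4+φ₁/2)] = -0.8295, Δλ = +0.5428 → C = 146.80°
d = R·|Δφ| / |cos C| = 6376·0.77493 / 0.83676 = 5905 km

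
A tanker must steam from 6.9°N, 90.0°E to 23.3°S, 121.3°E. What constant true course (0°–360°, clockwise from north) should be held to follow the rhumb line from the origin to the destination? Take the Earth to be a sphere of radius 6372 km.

Meridional parts: M(φ₁)=+0.1207, M(φ₂)=-0.4184 → ΔM = -0.5391;  Δλ = +0.5463 rad
tan C = Δλ / ΔM = -1.0134 → C = 134.62°

134.6°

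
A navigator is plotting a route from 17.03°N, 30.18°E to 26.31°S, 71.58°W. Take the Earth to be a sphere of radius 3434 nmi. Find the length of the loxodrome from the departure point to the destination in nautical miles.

Rhumb course C = atan2(Δλ, Δψ) with Δψ = ln[tan(π/4+φ₂/2)/tan(π/4+φ₁/2)] = -0.7779, Δλ = -1.7760 → C = 246.35°
d = R·|Δφ| / |cos C| = 3434·0.75643 / 0.40122 = 6474 nmi

6474 nmi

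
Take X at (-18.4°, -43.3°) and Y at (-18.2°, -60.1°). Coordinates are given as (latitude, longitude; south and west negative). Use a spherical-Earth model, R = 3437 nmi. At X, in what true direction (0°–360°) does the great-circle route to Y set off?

θ = atan2( sin Δλ·cos φ₂ ,  cos φ₁ sin φ₂ − sin φ₁ cos φ₂ cos Δλ )
  = atan2(-0.2746, -0.0093) = 268.06°

268.1°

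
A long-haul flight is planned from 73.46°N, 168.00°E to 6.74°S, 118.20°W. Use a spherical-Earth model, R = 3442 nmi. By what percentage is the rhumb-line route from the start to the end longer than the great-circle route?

Great circle: σ = 1.6044 rad → d_gc = Rσ = 5522.5 nmi
Rhumb: Δφ = -1.3998, Δλ = +1.2881, Δψ = -2.0465, q = Δφ/Δψ = 0.6840 → d_rh = R√(Δφ²+q²Δλ²) = 5692.8 nmi
Excess = (5692.8 − 5522.5) / 5522.5 = 170.3 / 5522.5 = 3.08% ≈ 3.1%

3.1%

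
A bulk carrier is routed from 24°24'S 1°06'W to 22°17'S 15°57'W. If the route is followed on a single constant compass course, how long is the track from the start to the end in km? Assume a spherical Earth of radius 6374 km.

1535 km

Δψ = ln[tan(π/4+φ₂/2)/tan(π/4+φ₁/2)] = +0.0402;  Δφ = +0.0369 rad,  Δλ = -0.2592 rad
q = Δφ/Δψ = 0.9181
d = R·√(Δφ² + q²Δλ²) = 6374·0.24080 = 1535 km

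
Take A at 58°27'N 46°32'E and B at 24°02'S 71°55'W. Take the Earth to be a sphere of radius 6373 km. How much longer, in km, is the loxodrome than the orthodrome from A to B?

Great circle: cos σ = sin φ₁ sin φ₂ + cos φ₁ cos φ₂ cos Δλ,  σ = 2.1831 rad → d_gc = 13912.7 km
Rhumb line: Δψ = -1.6964, q = Δφ/Δψ = 0.8486, d_rh = R√(Δφ²+q²Δλ²) = 14463.1 km
Excess = 14463.1 − 13912.7 = 550.4 ≈ 550 km

550 km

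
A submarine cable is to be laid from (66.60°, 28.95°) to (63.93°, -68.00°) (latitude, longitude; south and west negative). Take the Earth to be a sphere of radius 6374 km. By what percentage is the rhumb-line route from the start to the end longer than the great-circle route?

Great circle: σ = 0.6380 rad → d_gc = Rσ = 4066.9 km
Rhumb: Δφ = -0.0466, Δλ = -1.6921, Δψ = -0.1115, q = Δφ/Δψ = 0.4180 → d_rh = R√(Δφ²+q²Δλ²) = 4518.4 km
Excess = (4518.4 − 4066.9) / 4066.9 = 451.5 / 4066.9 = 11.10% ≈ 11.1%

11.1%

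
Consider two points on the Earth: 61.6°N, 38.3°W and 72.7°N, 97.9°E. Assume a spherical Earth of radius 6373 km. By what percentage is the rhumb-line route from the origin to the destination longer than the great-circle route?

Great circle: σ = 0.7410 rad → d_gc = Rσ = 4722.6 km
Rhumb: Δφ = +0.1937, Δλ = +2.3771, Δψ = +0.5088, q = Δφ/Δψ = 0.3807 → d_rh = R√(Δφ²+q²Δλ²) = 5898.8 km
Excess = (5898.8 − 4722.6) / 4722.6 = 1176.2 / 4722.6 = 24.91% ≈ 24.9%

24.9%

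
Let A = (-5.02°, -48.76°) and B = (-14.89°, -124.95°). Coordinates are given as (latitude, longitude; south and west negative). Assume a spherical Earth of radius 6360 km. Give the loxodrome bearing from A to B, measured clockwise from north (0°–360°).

262.5°

Δψ = ln[tan(π/4+φ₂/2)/tan(π/4+φ₁/2)] = -0.1751
Δλ = -1.3298 rad (taken the short way round)
course = atan2(Δλ, Δψ) = 262.50°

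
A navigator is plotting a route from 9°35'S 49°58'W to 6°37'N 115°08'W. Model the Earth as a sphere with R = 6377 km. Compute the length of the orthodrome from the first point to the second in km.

7447 km

cos σ = sin φ₁ sin φ₂ + cos φ₁ cos φ₂ cos Δλ
      = sin(-9.58°)sin(6.62°) + cos(-9.58°)cos(6.62°)cos(-65.17°) = 0.3922
σ = 66.910° → d = Rσ = 6377·1.16780 = 7447 km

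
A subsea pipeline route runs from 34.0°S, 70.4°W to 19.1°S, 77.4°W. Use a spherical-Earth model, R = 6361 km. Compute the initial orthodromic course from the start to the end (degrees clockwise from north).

335.5°

θ = atan2( sin Δλ·cos φ₂ ,  cos φ₁ sin φ₂ − sin φ₁ cos φ₂ cos Δλ )
  = atan2(-0.1152, +0.2532) = 335.54°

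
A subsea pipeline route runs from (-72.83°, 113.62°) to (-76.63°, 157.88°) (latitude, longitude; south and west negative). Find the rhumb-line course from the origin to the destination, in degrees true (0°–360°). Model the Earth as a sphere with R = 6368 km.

Δψ = ln[tan(π/4+φ₂/2)/tan(π/4+φ₁/2)] = -0.2531
Δλ = +0.7725 rad (taken the short way round)
course = atan2(Δλ, Δψ) = 108.14°

108.1°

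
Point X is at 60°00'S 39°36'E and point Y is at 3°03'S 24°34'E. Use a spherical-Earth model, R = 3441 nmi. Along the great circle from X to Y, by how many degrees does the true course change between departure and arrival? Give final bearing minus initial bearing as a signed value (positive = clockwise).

+9.0°

Initial bearing θ₁ = atan2(sin Δλ cos φ₂, cos φ₁ sin φ₂ − sin φ₁ cos φ₂ cos Δλ) = 342.24°
Final bearing θ₂ = (initial bearing from the destination back to the start) + 180° = 351.21°
Δθ = θ₂ − θ₁ = +9.0°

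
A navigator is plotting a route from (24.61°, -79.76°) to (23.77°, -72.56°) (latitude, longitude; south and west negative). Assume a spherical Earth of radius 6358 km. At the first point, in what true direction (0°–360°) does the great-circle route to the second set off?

95.8°

N = sin Δλ·cos φ₂ = +0.1147;  D = cos φ₁ sin φ₂ − sin φ₁ cos φ₂ cos Δλ = -0.0117
initial course = atan2(N, D) = 95.80°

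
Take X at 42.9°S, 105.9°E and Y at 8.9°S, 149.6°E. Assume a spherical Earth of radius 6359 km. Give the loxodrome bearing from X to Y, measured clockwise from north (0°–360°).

48.5°

Δψ = ln[tan(π/4+φ₂/2)/tan(π/4+φ₁/2)] = +0.6745
Δλ = +0.7627 rad (taken the short way round)
course = atan2(Δλ, Δψ) = 48.51°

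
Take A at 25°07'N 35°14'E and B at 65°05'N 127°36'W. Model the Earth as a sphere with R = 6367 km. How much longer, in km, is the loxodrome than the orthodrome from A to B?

Great circle: cos σ = sin φ₁ sin φ₂ + cos φ₁ cos φ₂ cos Δλ,  σ = 1.5503 rad → d_gc = 9870.8 km
Rhumb line: Δψ = +1.0568, q = Δφ/Δψ = 0.6601, d_rh = R√(Δφ²+q²Δλ²) = 12742.9 km
Excess = 12742.9 − 9870.8 = 2872.1 ≈ 2872 km

2872 km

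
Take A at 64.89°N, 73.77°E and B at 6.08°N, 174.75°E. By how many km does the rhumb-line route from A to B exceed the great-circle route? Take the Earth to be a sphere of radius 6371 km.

Great circle: cos σ = sin φ₁ sin φ₂ + cos φ₁ cos φ₂ cos Δλ,  σ = 1.5553 rad → d_gc = 9908.6 km
Rhumb line: Δψ = -1.3956, q = Δφ/Δψ = 0.7355, d_rh = R√(Δφ²+q²Δλ²) = 10533.8 km
Excess = 10533.8 − 9908.6 = 625.2 ≈ 625 km

625 km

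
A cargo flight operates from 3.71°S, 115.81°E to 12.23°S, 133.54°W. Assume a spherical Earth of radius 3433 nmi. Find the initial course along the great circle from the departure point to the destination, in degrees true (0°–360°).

N = sin Δλ·cos φ₂ = +0.9145;  D = cos φ₁ sin φ₂ − sin φ₁ cos φ₂ cos Δλ = -0.2337
initial course = atan2(N, D) = 104.33°

104.3°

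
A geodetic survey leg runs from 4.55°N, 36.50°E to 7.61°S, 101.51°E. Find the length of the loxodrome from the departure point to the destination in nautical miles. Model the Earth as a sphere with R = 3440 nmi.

Δψ = ln[tan(π/4+φ₂/2)/tan(π/4+φ₁/2)] = -0.2127;  Δφ = -0.2122 rad,  Δλ = +1.1346 rad
q = Δφ/Δψ = 0.9978
d = R·√(Δφ² + q²Δλ²) = 3440·1.15182 = 3962 nmi

3962 nmi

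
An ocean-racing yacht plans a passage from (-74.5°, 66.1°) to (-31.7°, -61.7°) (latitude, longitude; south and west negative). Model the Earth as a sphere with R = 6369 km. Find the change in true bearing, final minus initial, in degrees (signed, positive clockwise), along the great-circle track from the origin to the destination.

At departure: θ₁ = atan2(sin Δλ cos φ₂, cos φ₁ sin φ₂ − sin φ₁ cos φ₂ cos Δλ) = 226.28°
At arrival: θ₂ = atan2(sin Δλ cos φ₁, −cos φ₂ sin φ₁ + sin φ₂ cos φ₁ cos Δλ) = 346.88°
Δθ = θ₂ − θ₁ = +120.6°

+120.6°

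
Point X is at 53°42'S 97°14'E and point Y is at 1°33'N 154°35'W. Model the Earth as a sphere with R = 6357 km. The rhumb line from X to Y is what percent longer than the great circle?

Great circle: σ = 1.7788 rad → d_gc = Rσ = 11307.6 km
Rhumb: Δφ = +0.9643, Δλ = +1.8882, Δψ = +1.1424, q = Δφ/Δψ = 0.8441 → d_rh = R√(Δφ²+q²Δλ²) = 11842.1 km
Excess = (11842.1 − 11307.6) / 11307.6 = 534.5 / 11307.6 = 4.73% ≈ 4.7%

4.7%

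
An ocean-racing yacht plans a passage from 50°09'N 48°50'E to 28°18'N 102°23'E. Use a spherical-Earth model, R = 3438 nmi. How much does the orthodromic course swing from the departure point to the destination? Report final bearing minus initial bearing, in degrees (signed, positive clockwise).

+36.0°

At departure: θ₁ = atan2(sin Δλ cos φ₂, cos φ₁ sin φ₂ − sin φ₁ cos φ₂ cos Δλ) = 97.86°
At arrival: θ₂ = atan2(sin Δλ cos φ₁, −cos φ₂ sin φ₁ + sin φ₂ cos φ₁ cos Δλ) = 133.87°
Δθ = θ₂ − θ₁ = +36.0°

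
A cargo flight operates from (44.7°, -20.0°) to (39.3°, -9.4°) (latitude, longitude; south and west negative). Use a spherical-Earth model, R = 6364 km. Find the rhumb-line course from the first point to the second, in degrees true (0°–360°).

Meridional parts: M(φ₁)=+0.8740, M(φ₂)=+0.7470 → ΔM = -0.1269;  Δλ = +0.1850 rad
tan C = Δλ / ΔM = -1.4573 → C = 124.46°

124.5°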